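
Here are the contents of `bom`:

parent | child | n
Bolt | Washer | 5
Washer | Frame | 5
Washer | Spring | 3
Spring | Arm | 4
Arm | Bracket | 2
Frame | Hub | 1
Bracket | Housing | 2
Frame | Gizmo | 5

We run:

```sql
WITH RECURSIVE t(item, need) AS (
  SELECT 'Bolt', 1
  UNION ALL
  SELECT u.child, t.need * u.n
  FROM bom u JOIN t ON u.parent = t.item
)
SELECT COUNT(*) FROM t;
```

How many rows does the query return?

Base: (Bolt, need=1).
Iteration 1: components of {Bolt} -> Washer = 1*5 = 5.
Iteration 2: components of {Washer} -> Frame = 5*5 = 25, Spring = 5*3 = 15.
Iteration 3: components of {Frame,Spring} -> Arm = 15*4 = 60, Gizmo = 25*5 = 125, Hub = 25*1 = 25.
Iteration 4: components of {Arm,Gizmo,Hub} -> Bracket = 60*2 = 120.
Iteration 5: components of {Bracket} -> Housing = 120*2 = 240.
Iteration 6: no further components; recursion stops.
Total rows emitted: 9.

9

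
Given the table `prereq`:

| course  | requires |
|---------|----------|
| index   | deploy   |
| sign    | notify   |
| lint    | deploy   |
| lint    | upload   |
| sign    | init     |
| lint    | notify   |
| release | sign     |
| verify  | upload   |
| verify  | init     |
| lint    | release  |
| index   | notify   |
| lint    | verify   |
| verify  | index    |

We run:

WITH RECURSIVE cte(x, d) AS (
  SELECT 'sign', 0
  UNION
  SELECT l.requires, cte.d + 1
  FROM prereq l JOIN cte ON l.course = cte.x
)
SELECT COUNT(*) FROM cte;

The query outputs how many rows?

Base: (sign, d=0).
Iteration 1: edges from {sign} -> (init, d=1), (notify, d=1).
Iteration 2: no outgoing edges from {init,notify}; recursion stops.
Total rows emitted: 3.

3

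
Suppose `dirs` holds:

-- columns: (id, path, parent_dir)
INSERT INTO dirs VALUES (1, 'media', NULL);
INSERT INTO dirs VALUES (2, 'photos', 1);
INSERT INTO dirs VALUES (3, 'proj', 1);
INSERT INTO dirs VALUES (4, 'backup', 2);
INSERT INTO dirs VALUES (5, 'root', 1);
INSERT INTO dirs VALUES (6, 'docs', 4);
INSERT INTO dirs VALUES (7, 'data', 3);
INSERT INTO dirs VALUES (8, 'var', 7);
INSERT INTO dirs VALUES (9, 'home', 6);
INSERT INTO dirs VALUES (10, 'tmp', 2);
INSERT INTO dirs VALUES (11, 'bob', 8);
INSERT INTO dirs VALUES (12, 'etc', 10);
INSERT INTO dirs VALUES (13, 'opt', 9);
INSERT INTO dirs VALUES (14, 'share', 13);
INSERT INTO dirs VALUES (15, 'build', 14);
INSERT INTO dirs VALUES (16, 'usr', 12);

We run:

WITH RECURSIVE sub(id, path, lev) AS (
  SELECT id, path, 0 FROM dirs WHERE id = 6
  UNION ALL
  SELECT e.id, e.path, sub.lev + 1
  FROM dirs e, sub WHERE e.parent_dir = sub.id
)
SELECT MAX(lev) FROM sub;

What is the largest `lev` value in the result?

4

Base: id=6 (docs) at lev 0.
Iteration 1: rows with parent_dir in {6} -> home (id 9, lev 1).
Iteration 2: rows with parent_dir in {9} -> opt (id 13, lev 2).
Iteration 3: rows with parent_dir in {13} -> share (id 14, lev 3).
Iteration 4: rows with parent_dir in {14} -> build (id 15, lev 4).
Iteration 5: no rows with parent_dir in {15}; recursion stops.
lev values: 0, 1, 2, 3, 4; the maximum is 4.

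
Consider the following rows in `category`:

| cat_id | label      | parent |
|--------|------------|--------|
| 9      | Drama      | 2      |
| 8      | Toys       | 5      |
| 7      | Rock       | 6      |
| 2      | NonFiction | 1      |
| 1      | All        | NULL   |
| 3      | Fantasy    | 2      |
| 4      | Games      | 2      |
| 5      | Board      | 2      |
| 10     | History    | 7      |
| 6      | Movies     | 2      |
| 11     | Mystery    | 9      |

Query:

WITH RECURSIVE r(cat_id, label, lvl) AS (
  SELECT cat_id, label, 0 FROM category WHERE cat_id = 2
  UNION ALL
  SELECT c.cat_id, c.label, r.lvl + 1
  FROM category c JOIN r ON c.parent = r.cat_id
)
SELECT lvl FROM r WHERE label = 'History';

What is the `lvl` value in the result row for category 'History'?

Base: cat_id=2 (NonFiction) at lvl 0.
Iteration 1: rows with parent in {2} -> Fantasy (id 3, lvl 1), Games (id 4, lvl 1), Board (id 5, lvl 1), Movies (id 6, lvl 1), Drama (id 9, lvl 1).
Iteration 2: rows with parent in {3,4,5,6,9} -> Rock (id 7, lvl 2), Toys (id 8, lvl 2), Mystery (id 11, lvl 2).
Iteration 3: rows with parent in {7,8,11} -> History (id 10, lvl 3).
Iteration 4: no rows with parent in {10}; recursion stops.

3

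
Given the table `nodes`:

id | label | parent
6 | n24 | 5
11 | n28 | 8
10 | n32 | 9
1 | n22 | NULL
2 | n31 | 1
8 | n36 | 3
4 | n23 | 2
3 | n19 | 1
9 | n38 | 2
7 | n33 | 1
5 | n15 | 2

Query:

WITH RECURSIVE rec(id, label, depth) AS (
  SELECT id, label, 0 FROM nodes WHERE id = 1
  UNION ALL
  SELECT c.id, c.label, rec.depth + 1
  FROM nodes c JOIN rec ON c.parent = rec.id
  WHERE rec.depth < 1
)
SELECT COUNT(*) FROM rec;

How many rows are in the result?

4

Base: id=1 (n22) at depth 0.
Iteration 1: rows with parent in {1} -> n31 (id 2, depth 1), n19 (id 3, depth 1), n33 (id 7, depth 1).
Iteration 2: depth < 1 fails for all current rows; recursion stops.
Total rows emitted: 4.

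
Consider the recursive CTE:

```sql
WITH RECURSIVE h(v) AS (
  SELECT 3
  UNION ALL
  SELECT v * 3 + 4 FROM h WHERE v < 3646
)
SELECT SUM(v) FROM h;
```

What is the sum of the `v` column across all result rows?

16384

Base: v=3.
Iteration 1: 3 < 3646 holds -> v = 3 * 3 + 4 = 13.
Iteration 2: 13 < 3646 holds -> v = 13 * 3 + 4 = 43.
Iteration 3: 43 < 3646 holds -> v = 43 * 3 + 4 = 133.
Iteration 4: 133 < 3646 holds -> v = 133 * 3 + 4 = 403.
Iteration 5: 403 < 3646 holds -> v = 403 * 3 + 4 = 1213.
Iteration 6: 1213 < 3646 holds -> v = 1213 * 3 + 4 = 3643.
Iteration 7: 3643 < 3646 holds -> v = 3643 * 3 + 4 = 10933.
Iteration 8: 10933 < 3646 fails; recursion stops.
SUM(v) = 3 + 13 + 43 + 133 + 403 + 1213 + 3643 + 10933 = 16384.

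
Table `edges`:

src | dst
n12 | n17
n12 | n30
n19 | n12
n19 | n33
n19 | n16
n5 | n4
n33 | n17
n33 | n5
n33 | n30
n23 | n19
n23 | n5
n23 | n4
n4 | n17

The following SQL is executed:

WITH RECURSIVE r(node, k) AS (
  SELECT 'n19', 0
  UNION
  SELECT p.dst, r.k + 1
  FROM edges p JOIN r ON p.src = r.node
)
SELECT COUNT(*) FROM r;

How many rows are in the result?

Base: (n19, k=0).
Iteration 1: edges from {n19} -> (n12, k=1), (n16, k=1), (n33, k=1).
Iteration 2: edges from {n12,n16,n33} -> (n17, k=2), (n30, k=2), (n5, k=2). [UNION drops 2 duplicate row(s)]
Iteration 3: edges from {n17,n30,n5} -> (n4, k=3).
Iteration 4: edges from {n4} -> (n17, k=4).
Iteration 5: no outgoing edges from {n17}; recursion stops.
Total rows emitted: 9.

9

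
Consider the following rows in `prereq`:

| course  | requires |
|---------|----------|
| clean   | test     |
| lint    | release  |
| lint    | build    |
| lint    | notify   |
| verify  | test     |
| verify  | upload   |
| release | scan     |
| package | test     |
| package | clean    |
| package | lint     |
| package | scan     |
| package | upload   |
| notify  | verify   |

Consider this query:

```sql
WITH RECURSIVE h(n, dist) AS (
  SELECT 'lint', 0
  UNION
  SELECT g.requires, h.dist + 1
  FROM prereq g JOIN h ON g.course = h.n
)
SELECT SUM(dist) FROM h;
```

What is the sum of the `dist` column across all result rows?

13

Base: (lint, dist=0).
Iteration 1: edges from {lint} -> (build, dist=1), (notify, dist=1), (release, dist=1).
Iteration 2: edges from {build,notify,release} -> (scan, dist=2), (verify, dist=2).
Iteration 3: edges from {scan,verify} -> (test, dist=3), (upload, dist=3).
Iteration 4: no outgoing edges from {test,upload}; recursion stops.
SUM(dist) = 0 + 1 + 1 + 1 + 2 + 2 + 3 + 3 = 13.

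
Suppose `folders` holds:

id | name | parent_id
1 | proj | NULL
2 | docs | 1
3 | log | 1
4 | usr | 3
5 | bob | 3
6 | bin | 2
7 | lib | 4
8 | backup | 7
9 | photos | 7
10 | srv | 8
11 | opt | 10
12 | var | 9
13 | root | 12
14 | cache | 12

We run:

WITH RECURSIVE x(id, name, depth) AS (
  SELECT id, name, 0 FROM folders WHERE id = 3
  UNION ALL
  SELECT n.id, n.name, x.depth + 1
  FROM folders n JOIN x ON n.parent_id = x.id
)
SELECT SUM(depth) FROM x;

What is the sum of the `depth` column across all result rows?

33

Base: id=3 (log) at depth 0.
Iteration 1: rows with parent_id in {3} -> usr (id 4, depth 1), bob (id 5, depth 1).
Iteration 2: rows with parent_id in {4,5} -> lib (id 7, depth 2).
Iteration 3: rows with parent_id in {7} -> backup (id 8, depth 3), photos (id 9, depth 3).
Iteration 4: rows with parent_id in {8,9} -> srv (id 10, depth 4), var (id 12, depth 4).
Iteration 5: rows with parent_id in {10,12} -> opt (id 11, depth 5), root (id 13, depth 5), cache (id 14, depth 5).
Iteration 6: no rows with parent_id in {11,13,14}; recursion stops.
SUM(depth) = 0 + 1 + 1 + 2 + 3 + 3 + 4 + 4 + 5 + 5 + 5 = 33.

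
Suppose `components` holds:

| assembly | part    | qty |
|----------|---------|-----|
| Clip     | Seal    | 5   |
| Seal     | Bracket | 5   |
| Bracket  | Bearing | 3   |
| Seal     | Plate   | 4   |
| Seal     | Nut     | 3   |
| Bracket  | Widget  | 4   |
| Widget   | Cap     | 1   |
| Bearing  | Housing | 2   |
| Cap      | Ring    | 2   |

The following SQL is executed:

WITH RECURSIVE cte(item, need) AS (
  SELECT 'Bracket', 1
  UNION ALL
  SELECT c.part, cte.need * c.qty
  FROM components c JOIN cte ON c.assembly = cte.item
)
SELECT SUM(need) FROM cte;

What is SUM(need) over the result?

Base: (Bracket, need=1).
Iteration 1: components of {Bracket} -> Bearing = 1*3 = 3, Widget = 1*4 = 4.
Iteration 2: components of {Bearing,Widget} -> Cap = 4*1 = 4, Housing = 3*2 = 6.
Iteration 3: components of {Cap,Housing} -> Ring = 4*2 = 8.
Iteration 4: no further components; recursion stops.
SUM(need) = 1 + 3 + 4 + 6 + 4 + 8 = 26.

26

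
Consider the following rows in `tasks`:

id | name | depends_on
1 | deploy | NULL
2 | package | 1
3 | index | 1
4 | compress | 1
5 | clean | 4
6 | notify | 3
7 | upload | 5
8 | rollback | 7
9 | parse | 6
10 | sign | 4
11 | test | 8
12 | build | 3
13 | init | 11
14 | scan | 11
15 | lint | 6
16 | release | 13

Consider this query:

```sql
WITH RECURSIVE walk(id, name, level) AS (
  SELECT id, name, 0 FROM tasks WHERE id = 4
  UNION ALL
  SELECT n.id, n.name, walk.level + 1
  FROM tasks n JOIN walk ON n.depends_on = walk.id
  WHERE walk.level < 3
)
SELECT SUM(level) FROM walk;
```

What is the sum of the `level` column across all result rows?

7

Base: id=4 (compress) at level 0.
Iteration 1: rows with depends_on in {4} -> clean (id 5, level 1), sign (id 10, level 1).
Iteration 2: rows with depends_on in {5,10} -> upload (id 7, level 2).
Iteration 3: rows with depends_on in {7} -> rollback (id 8, level 3).
Iteration 4: level < 3 fails for all current rows; recursion stops.
SUM(level) = 0 + 1 + 1 + 2 + 3 = 7.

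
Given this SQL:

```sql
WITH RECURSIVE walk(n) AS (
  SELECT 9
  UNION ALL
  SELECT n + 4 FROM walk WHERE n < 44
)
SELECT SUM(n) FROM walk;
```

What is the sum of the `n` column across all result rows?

Base: n=9.
Iteration 1: 9 < 44 holds -> n = 9 + 4 = 13.
Iteration 2: 13 < 44 holds -> n = 13 + 4 = 17.
Iteration 3: 17 < 44 holds -> n = 17 + 4 = 21.
Iteration 4: 21 < 44 holds -> n = 21 + 4 = 25.
Iteration 5: 25 < 44 holds -> n = 25 + 4 = 29.
Iteration 6: 29 < 44 holds -> n = 29 + 4 = 33.
Iteration 7: 33 < 44 holds -> n = 33 + 4 = 37.
Iteration 8: 37 < 44 holds -> n = 37 + 4 = 41.
Iteration 9: 41 < 44 holds -> n = 41 + 4 = 45.
Iteration 10: 45 < 44 fails; recursion stops.
SUM(n) = 9 + 13 + 17 + 21 + 25 + 29 + 33 + 37 + 41 + 45 = 270.

270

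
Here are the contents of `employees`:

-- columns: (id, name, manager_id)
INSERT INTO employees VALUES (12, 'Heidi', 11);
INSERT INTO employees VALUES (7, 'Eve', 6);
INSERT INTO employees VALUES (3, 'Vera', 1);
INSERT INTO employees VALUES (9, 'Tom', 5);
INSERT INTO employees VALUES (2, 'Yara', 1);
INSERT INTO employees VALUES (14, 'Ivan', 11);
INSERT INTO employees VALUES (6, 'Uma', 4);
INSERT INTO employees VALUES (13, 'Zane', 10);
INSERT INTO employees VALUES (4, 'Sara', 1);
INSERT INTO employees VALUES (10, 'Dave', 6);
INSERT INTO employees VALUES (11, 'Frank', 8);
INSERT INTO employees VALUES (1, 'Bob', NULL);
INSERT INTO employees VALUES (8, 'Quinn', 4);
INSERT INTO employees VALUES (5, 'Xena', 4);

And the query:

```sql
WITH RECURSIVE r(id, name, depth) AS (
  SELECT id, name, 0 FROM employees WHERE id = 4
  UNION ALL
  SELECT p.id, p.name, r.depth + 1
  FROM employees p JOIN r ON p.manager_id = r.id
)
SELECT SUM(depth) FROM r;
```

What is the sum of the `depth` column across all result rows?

Base: id=4 (Sara) at depth 0.
Iteration 1: rows with manager_id in {4} -> Xena (id 5, depth 1), Uma (id 6, depth 1), Quinn (id 8, depth 1).
Iteration 2: rows with manager_id in {5,6,8} -> Eve (id 7, depth 2), Tom (id 9, depth 2), Dave (id 10, depth 2), Frank (id 11, depth 2).
Iteration 3: rows with manager_id in {7,9,10,11} -> Heidi (id 12, depth 3), Zane (id 13, depth 3), Ivan (id 14, depth 3).
Iteration 4: no rows with manager_id in {12,13,14}; recursion stops.
SUM(depth) = 0 + 1 + 1 + 1 + 2 + 2 + 2 + 2 + 3 + 3 + 3 = 20.

20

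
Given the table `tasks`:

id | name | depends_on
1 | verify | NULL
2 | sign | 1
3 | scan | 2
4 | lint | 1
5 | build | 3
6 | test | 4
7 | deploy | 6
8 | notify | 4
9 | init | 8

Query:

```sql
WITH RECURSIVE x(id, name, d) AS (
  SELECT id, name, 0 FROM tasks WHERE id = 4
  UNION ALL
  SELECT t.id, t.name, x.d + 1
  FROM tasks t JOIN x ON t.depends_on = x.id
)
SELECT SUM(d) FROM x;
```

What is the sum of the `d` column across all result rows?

6

Base: id=4 (lint) at d 0.
Iteration 1: rows with depends_on in {4} -> test (id 6, d 1), notify (id 8, d 1).
Iteration 2: rows with depends_on in {6,8} -> deploy (id 7, d 2), init (id 9, d 2).
Iteration 3: no rows with depends_on in {7,9}; recursion stops.
SUM(d) = 0 + 1 + 1 + 2 + 2 = 6.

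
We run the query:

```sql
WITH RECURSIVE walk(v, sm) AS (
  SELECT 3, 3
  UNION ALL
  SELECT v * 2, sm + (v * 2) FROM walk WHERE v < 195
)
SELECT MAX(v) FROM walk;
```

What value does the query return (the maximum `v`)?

384

Base: v=3, sm=3.
Iteration 1: 3 < 195 holds -> v = 3 * 2 = 6, sm = 3 + 6 = 9.
Iteration 2: 6 < 195 holds -> v = 6 * 2 = 12, sm = 9 + 12 = 21.
Iteration 3: 12 < 195 holds -> v = 12 * 2 = 24, sm = 21 + 24 = 45.
Iteration 4: 24 < 195 holds -> v = 24 * 2 = 48, sm = 45 + 48 = 93.
Iteration 5: 48 < 195 holds -> v = 48 * 2 = 96, sm = 93 + 96 = 189.
Iteration 6: 96 < 195 holds -> v = 96 * 2 = 192, sm = 189 + 192 = 381.
Iteration 7: 192 < 195 holds -> v = 192 * 2 = 384, sm = 381 + 384 = 765.
Iteration 8: 384 < 195 fails; recursion stops.
v values: 3, 6, 12, 24, 48, 96, 192, 384; the maximum is 384.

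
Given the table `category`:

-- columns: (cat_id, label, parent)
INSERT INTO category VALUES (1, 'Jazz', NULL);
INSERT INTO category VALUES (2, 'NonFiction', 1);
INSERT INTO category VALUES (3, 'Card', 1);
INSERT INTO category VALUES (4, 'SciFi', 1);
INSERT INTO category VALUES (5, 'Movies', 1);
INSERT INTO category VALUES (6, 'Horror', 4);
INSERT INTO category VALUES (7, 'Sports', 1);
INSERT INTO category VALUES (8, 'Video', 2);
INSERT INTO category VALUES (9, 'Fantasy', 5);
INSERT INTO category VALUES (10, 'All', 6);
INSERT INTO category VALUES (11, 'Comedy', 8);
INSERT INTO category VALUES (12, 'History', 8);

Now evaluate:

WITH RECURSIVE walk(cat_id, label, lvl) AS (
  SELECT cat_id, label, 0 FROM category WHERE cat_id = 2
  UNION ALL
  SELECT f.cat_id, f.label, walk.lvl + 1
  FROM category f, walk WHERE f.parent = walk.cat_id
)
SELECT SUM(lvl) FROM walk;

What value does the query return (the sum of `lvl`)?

Base: cat_id=2 (NonFiction) at lvl 0.
Iteration 1: rows with parent in {2} -> Video (id 8, lvl 1).
Iteration 2: rows with parent in {8} -> Comedy (id 11, lvl 2), History (id 12, lvl 2).
Iteration 3: no rows with parent in {11,12}; recursion stops.
SUM(lvl) = 0 + 1 + 2 + 2 = 5.

5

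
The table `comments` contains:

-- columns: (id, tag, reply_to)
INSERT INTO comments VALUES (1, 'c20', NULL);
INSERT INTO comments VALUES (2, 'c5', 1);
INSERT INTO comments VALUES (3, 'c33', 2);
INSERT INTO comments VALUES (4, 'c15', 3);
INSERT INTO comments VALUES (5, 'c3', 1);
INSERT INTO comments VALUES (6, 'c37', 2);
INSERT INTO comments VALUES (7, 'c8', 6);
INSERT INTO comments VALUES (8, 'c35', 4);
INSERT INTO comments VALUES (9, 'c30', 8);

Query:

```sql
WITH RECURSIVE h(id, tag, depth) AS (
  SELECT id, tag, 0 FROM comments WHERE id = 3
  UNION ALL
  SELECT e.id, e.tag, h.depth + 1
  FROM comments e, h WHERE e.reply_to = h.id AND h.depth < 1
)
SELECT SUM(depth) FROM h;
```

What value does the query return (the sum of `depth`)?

Base: id=3 (c33) at depth 0.
Iteration 1: rows with reply_to in {3} -> c15 (id 4, depth 1).
Iteration 2: depth < 1 fails for all current rows; recursion stops.
SUM(depth) = 0 + 1 = 1.

1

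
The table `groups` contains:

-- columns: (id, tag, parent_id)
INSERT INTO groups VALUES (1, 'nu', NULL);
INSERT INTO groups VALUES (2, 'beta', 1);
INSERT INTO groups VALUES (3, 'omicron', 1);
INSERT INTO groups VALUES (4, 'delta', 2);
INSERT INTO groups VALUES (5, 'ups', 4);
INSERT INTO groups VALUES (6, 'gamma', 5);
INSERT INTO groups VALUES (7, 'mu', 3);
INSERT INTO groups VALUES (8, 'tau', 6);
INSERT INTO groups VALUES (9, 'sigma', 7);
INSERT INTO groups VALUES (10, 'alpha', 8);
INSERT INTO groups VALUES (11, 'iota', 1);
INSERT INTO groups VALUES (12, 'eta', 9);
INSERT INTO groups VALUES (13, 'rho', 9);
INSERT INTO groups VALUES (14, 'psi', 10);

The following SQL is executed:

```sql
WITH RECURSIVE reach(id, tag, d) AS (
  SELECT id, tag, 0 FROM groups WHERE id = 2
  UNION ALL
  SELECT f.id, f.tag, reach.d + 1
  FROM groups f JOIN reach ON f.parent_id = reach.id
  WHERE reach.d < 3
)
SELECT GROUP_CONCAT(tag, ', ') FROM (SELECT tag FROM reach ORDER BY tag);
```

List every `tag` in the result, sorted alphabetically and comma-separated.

Base: id=2 (beta) at d 0.
Iteration 1: rows with parent_id in {2} -> delta (id 4, d 1).
Iteration 2: rows with parent_id in {4} -> ups (id 5, d 2).
Iteration 3: rows with parent_id in {5} -> gamma (id 6, d 3).
Iteration 4: d < 3 fails for all current rows; recursion stops.

beta, delta, gamma, ups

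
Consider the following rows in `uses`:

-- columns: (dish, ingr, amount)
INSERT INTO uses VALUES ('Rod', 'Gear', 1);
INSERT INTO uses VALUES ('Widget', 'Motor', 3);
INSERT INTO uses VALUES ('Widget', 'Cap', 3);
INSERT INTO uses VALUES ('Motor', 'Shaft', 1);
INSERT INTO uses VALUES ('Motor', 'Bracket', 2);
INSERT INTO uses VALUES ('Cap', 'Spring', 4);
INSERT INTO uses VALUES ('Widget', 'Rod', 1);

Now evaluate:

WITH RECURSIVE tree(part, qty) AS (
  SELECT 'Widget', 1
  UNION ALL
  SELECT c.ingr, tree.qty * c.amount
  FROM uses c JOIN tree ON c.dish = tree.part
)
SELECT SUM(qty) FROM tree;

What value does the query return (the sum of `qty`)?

Base: (Widget, qty=1).
Iteration 1: components of {Widget} -> Cap = 1*3 = 3, Motor = 1*3 = 3, Rod = 1*1 = 1.
Iteration 2: components of {Cap,Motor,Rod} -> Bracket = 3*2 = 6, Gear = 1*1 = 1, Shaft = 3*1 = 3, Spring = 3*4 = 12.
Iteration 3: no further components; recursion stops.
SUM(qty) = 1 + 3 + 1 + 3 + 12 + 1 + 6 + 3 = 30.

30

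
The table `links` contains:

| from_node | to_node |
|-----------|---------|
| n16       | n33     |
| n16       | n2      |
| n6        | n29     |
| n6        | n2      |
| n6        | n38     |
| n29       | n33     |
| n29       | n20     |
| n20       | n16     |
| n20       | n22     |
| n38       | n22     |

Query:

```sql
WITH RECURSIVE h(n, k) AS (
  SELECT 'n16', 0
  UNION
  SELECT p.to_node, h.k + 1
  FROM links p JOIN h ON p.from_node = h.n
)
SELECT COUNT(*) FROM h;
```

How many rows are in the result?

Base: (n16, k=0).
Iteration 1: edges from {n16} -> (n2, k=1), (n33, k=1).
Iteration 2: no outgoing edges from {n2,n33}; recursion stops.
Total rows emitted: 3.

3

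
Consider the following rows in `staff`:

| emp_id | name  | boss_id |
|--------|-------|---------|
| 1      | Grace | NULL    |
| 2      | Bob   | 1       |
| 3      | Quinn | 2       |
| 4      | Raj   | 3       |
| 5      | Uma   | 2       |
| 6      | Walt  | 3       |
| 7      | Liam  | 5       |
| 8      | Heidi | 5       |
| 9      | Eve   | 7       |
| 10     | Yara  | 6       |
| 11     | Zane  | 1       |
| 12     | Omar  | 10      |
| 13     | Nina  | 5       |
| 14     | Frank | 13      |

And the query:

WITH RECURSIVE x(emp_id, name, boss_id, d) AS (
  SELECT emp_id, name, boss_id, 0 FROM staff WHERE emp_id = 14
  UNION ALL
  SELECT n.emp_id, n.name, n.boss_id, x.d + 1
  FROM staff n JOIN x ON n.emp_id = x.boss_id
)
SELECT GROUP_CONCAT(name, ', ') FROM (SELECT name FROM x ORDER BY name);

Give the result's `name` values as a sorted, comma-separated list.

Bob, Frank, Grace, Nina, Uma

Base: emp_id=14 (Frank), boss_id=13, d 0.
Iteration 1: join on emp_id=13 -> Nina (id 13, boss_id=5, d 1).
Iteration 2: join on emp_id=5 -> Uma (id 5, boss_id=2, d 2).
Iteration 3: join on emp_id=2 -> Bob (id 2, boss_id=1, d 3).
Iteration 4: join on emp_id=1 -> Grace (id 1, boss_id=NULL, d 4).
Iteration 5: boss_id is NULL; no match; recursion stops.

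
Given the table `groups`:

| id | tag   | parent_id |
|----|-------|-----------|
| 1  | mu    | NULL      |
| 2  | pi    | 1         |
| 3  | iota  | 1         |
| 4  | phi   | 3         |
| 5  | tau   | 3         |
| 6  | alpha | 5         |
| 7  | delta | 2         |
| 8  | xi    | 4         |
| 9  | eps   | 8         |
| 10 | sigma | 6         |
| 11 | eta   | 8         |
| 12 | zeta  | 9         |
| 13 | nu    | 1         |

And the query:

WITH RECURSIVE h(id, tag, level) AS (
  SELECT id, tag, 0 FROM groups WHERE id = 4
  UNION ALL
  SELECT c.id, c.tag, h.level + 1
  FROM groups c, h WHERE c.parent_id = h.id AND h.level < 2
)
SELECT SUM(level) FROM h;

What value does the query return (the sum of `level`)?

Base: id=4 (phi) at level 0.
Iteration 1: rows with parent_id in {4} -> xi (id 8, level 1).
Iteration 2: rows with parent_id in {8} -> eps (id 9, level 2), eta (id 11, level 2).
Iteration 3: level < 2 fails for all current rows; recursion stops.
SUM(level) = 0 + 1 + 2 + 2 = 5.

5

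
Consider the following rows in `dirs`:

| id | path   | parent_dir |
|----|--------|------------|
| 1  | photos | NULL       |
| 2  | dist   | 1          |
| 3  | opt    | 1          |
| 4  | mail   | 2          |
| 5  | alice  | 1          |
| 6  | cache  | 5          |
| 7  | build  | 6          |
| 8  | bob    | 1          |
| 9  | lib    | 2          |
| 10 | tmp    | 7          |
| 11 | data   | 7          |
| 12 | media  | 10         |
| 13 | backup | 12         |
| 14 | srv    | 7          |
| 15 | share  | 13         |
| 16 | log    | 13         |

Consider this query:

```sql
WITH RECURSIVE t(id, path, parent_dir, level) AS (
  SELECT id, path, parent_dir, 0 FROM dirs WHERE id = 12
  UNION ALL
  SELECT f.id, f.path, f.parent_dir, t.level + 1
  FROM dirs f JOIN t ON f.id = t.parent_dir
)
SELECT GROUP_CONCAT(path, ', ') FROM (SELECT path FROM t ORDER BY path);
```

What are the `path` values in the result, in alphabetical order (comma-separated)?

alice, build, cache, media, photos, tmp

Base: id=12 (media), parent_dir=10, level 0.
Iteration 1: join on id=10 -> tmp (id 10, parent_dir=7, level 1).
Iteration 2: join on id=7 -> build (id 7, parent_dir=6, level 2).
Iteration 3: join on id=6 -> cache (id 6, parent_dir=5, level 3).
Iteration 4: join on id=5 -> alice (id 5, parent_dir=1, level 4).
Iteration 5: join on id=1 -> photos (id 1, parent_dir=NULL, level 5).
Iteration 6: parent_dir is NULL; no match; recursion stops.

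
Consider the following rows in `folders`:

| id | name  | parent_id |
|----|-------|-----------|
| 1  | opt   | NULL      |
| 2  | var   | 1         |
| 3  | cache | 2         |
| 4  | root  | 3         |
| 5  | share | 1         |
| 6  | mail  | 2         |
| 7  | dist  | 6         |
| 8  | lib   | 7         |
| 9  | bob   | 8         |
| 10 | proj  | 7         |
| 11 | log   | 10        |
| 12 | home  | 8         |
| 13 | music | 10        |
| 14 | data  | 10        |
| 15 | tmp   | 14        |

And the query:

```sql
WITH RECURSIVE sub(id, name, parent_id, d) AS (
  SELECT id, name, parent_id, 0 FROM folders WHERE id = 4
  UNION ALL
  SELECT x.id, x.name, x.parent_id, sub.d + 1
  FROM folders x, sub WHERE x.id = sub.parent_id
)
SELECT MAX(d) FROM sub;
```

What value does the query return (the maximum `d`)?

3

Base: id=4 (root), parent_id=3, d 0.
Iteration 1: join on id=3 -> cache (id 3, parent_id=2, d 1).
Iteration 2: join on id=2 -> var (id 2, parent_id=1, d 2).
Iteration 3: join on id=1 -> opt (id 1, parent_id=NULL, d 3).
Iteration 4: parent_id is NULL; no match; recursion stops.
d values: 0, 1, 2, 3; the maximum is 3.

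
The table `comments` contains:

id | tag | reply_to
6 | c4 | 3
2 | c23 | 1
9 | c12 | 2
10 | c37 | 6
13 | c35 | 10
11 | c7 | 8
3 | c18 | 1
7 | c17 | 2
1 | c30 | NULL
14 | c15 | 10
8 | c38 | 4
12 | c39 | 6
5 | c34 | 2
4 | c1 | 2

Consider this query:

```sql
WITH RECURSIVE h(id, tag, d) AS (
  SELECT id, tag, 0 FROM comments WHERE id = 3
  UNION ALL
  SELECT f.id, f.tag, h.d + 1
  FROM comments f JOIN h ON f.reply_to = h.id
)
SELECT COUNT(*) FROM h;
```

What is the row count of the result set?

Base: id=3 (c18) at d 0.
Iteration 1: rows with reply_to in {3} -> c4 (id 6, d 1).
Iteration 2: rows with reply_to in {6} -> c37 (id 10, d 2), c39 (id 12, d 2).
Iteration 3: rows with reply_to in {10,12} -> c35 (id 13, d 3), c15 (id 14, d 3).
Iteration 4: no rows with reply_to in {13,14}; recursion stops.
Total rows emitted: 6.

6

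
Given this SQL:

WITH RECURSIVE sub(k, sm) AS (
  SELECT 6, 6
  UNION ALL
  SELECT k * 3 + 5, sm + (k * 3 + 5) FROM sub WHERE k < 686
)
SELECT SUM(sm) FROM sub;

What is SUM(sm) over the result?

1484

Base: k=6, sm=6.
Iteration 1: 6 < 686 holds -> k = 6 * 3 + 5 = 23, sm = 6 + 23 = 29.
Iteration 2: 23 < 686 holds -> k = 23 * 3 + 5 = 74, sm = 29 + 74 = 103.
Iteration 3: 74 < 686 holds -> k = 74 * 3 + 5 = 227, sm = 103 + 227 = 330.
Iteration 4: 227 < 686 holds -> k = 227 * 3 + 5 = 686, sm = 330 + 686 = 1016.
Iteration 5: 686 < 686 fails; recursion stops.
SUM(sm) = 6 + 29 + 103 + 330 + 1016 = 1484.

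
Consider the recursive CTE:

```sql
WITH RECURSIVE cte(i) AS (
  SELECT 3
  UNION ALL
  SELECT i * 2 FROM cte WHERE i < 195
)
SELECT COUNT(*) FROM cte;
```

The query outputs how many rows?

8

Base: i=3.
Iteration 1: 3 < 195 holds -> i = 3 * 2 = 6.
Iteration 2: 6 < 195 holds -> i = 6 * 2 = 12.
Iteration 3: 12 < 195 holds -> i = 12 * 2 = 24.
Iteration 4: 24 < 195 holds -> i = 24 * 2 = 48.
Iteration 5: 48 < 195 holds -> i = 48 * 2 = 96.
Iteration 6: 96 < 195 holds -> i = 96 * 2 = 192.
Iteration 7: 192 < 195 holds -> i = 192 * 2 = 384.
Iteration 8: 384 < 195 fails; recursion stops.
Total rows emitted: 8.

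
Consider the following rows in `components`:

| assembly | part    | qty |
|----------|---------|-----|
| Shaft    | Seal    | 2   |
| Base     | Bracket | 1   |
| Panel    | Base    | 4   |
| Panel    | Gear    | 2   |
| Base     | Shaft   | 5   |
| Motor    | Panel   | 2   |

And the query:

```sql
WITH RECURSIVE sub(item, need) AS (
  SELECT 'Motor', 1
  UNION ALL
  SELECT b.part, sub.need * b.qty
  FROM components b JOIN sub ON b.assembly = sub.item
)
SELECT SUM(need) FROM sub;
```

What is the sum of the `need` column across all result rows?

143

Base: (Motor, need=1).
Iteration 1: components of {Motor} -> Panel = 1*2 = 2.
Iteration 2: components of {Panel} -> Base = 2*4 = 8, Gear = 2*2 = 4.
Iteration 3: components of {Base,Gear} -> Bracket = 8*1 = 8, Shaft = 8*5 = 40.
Iteration 4: components of {Bracket,Shaft} -> Seal = 40*2 = 80.
Iteration 5: no further components; recursion stops.
SUM(need) = 1 + 2 + 8 + 4 + 8 + 40 + 80 = 143.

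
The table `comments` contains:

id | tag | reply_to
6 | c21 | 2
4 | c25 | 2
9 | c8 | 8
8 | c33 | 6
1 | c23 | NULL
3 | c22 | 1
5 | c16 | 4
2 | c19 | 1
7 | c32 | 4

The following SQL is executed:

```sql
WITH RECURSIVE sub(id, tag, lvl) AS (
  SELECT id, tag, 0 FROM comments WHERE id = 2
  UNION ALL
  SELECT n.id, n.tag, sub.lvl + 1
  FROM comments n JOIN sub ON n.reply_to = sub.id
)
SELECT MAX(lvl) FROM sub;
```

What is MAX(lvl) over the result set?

3

Base: id=2 (c19) at lvl 0.
Iteration 1: rows with reply_to in {2} -> c25 (id 4, lvl 1), c21 (id 6, lvl 1).
Iteration 2: rows with reply_to in {4,6} -> c16 (id 5, lvl 2), c32 (id 7, lvl 2), c33 (id 8, lvl 2).
Iteration 3: rows with reply_to in {5,7,8} -> c8 (id 9, lvl 3).
Iteration 4: no rows with reply_to in {9}; recursion stops.
lvl values: 0, 1, 1, 2, 2, 2, 3; the maximum is 3.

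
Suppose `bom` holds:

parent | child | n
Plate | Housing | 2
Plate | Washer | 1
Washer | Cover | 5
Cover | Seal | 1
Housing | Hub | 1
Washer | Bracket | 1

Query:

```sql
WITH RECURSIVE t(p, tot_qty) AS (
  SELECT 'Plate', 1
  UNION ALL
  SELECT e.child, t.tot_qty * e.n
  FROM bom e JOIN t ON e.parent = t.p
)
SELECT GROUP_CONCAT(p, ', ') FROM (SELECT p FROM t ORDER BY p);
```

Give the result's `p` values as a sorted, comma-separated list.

Base: (Plate, tot_qty=1).
Iteration 1: components of {Plate} -> Housing = 1*2 = 2, Washer = 1*1 = 1.
Iteration 2: components of {Housing,Washer} -> Bracket = 1*1 = 1, Cover = 1*5 = 5, Hub = 2*1 = 2.
Iteration 3: components of {Bracket,Cover,Hub} -> Seal = 5*1 = 5.
Iteration 4: no further components; recursion stops.

Bracket, Cover, Housing, Hub, Plate, Seal, Washer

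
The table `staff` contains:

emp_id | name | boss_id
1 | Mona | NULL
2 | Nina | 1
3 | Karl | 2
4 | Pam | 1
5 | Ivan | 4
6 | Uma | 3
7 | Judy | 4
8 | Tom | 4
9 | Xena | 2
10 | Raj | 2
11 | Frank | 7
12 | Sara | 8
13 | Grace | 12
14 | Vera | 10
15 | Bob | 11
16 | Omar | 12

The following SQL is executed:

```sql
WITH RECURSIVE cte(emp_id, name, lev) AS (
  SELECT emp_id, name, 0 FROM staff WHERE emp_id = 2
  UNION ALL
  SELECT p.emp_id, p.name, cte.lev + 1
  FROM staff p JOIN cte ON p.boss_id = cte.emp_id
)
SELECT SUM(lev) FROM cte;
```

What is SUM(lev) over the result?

Base: emp_id=2 (Nina) at lev 0.
Iteration 1: rows with boss_id in {2} -> Karl (id 3, lev 1), Xena (id 9, lev 1), Raj (id 10, lev 1).
Iteration 2: rows with boss_id in {3,9,10} -> Uma (id 6, lev 2), Vera (id 14, lev 2).
Iteration 3: no rows with boss_id in {6,14}; recursion stops.
SUM(lev) = 0 + 1 + 1 + 1 + 2 + 2 = 7.

7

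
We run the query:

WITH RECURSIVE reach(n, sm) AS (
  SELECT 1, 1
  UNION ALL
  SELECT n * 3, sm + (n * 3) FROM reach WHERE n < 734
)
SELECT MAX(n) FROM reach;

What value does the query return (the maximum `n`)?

2187

Base: n=1, sm=1.
Iteration 1: 1 < 734 holds -> n = 1 * 3 = 3, sm = 1 + 3 = 4.
Iteration 2: 3 < 734 holds -> n = 3 * 3 = 9, sm = 4 + 9 = 13.
Iteration 3: 9 < 734 holds -> n = 9 * 3 = 27, sm = 13 + 27 = 40.
Iteration 4: 27 < 734 holds -> n = 27 * 3 = 81, sm = 40 + 81 = 121.
Iteration 5: 81 < 734 holds -> n = 81 * 3 = 243, sm = 121 + 243 = 364.
Iteration 6: 243 < 734 holds -> n = 243 * 3 = 729, sm = 364 + 729 = 1093.
Iteration 7: 729 < 734 holds -> n = 729 * 3 = 2187, sm = 1093 + 2187 = 3280.
Iteration 8: 2187 < 734 fails; recursion stops.
n values: 1, 3, 9, 27, 81, 243, 729, 2187; the maximum is 2187.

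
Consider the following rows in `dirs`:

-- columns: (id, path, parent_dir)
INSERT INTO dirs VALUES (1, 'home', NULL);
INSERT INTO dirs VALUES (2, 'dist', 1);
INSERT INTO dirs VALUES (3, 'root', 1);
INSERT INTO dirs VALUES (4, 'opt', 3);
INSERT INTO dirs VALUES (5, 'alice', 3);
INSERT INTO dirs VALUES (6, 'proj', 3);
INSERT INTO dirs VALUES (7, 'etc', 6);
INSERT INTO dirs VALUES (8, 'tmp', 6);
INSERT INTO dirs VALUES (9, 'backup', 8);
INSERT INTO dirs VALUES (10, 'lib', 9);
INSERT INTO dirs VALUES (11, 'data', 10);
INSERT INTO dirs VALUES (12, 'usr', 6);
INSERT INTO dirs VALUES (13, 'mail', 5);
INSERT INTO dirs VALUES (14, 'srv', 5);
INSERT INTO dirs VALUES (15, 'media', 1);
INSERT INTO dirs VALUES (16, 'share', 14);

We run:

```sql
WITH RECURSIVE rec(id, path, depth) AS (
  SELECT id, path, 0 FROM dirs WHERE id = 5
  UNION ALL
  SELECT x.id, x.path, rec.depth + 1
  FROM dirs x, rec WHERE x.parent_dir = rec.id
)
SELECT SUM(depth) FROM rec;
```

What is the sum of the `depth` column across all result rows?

Base: id=5 (alice) at depth 0.
Iteration 1: rows with parent_dir in {5} -> mail (id 13, depth 1), srv (id 14, depth 1).
Iteration 2: rows with parent_dir in {13,14} -> share (id 16, depth 2).
Iteration 3: no rows with parent_dir in {16}; recursion stops.
SUM(depth) = 0 + 1 + 1 + 2 = 4.

4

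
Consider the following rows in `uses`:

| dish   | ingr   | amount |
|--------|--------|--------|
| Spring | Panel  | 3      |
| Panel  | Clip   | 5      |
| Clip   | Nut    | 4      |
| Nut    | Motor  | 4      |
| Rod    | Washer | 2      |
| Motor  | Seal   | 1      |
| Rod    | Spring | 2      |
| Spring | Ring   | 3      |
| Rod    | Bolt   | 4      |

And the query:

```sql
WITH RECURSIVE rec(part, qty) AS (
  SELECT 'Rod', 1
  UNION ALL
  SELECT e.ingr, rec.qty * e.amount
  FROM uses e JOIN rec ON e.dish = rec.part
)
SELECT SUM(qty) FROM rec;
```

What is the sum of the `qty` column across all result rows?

Base: (Rod, qty=1).
Iteration 1: components of {Rod} -> Bolt = 1*4 = 4, Spring = 1*2 = 2, Washer = 1*2 = 2.
Iteration 2: components of {Bolt,Spring,Washer} -> Panel = 2*3 = 6, Ring = 2*3 = 6.
Iteration 3: components of {Panel,Ring} -> Clip = 6*5 = 30.
Iteration 4: components of {Clip} -> Nut = 30*4 = 120.
Iteration 5: components of {Nut} -> Motor = 120*4 = 480.
Iteration 6: components of {Motor} -> Seal = 480*1 = 480.
Iteration 7: no further components; recursion stops.
SUM(qty) = 1 + 2 + 2 + 4 + 6 + 6 + 30 + 120 + 480 + 480 = 1131.

1131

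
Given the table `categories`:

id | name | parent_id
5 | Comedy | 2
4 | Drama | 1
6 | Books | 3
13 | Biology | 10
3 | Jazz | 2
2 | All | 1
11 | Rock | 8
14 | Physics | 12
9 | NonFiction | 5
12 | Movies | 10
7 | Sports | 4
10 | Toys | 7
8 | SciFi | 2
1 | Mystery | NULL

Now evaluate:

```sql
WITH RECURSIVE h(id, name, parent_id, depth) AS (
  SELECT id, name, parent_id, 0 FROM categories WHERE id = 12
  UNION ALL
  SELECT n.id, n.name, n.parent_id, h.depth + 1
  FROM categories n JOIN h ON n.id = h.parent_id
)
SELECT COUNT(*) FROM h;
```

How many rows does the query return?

5

Base: id=12 (Movies), parent_id=10, depth 0.
Iteration 1: join on id=10 -> Toys (id 10, parent_id=7, depth 1).
Iteration 2: join on id=7 -> Sports (id 7, parent_id=4, depth 2).
Iteration 3: join on id=4 -> Drama (id 4, parent_id=1, depth 3).
Iteration 4: join on id=1 -> Mystery (id 1, parent_id=NULL, depth 4).
Iteration 5: parent_id is NULL; no match; recursion stops.
Total rows emitted: 5.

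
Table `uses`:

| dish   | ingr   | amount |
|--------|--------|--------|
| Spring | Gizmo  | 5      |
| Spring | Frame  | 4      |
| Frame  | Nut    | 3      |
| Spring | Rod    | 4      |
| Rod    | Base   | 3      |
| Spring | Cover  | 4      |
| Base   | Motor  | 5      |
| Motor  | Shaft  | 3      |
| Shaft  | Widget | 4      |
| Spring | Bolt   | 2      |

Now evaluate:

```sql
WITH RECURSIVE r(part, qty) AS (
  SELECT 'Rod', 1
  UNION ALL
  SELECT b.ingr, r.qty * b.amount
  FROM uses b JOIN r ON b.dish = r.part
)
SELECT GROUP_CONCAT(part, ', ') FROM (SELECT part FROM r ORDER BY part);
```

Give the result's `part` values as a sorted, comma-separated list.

Base, Motor, Rod, Shaft, Widget

Base: (Rod, qty=1).
Iteration 1: components of {Rod} -> Base = 1*3 = 3.
Iteration 2: components of {Base} -> Motor = 3*5 = 15.
Iteration 3: components of {Motor} -> Shaft = 15*3 = 45.
Iteration 4: components of {Shaft} -> Widget = 45*4 = 180.
Iteration 5: no further components; recursion stops.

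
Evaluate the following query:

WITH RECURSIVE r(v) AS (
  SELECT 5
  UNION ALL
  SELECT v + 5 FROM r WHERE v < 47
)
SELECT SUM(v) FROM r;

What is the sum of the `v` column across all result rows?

275

Base: v=5.
Iteration 1: 5 < 47 holds -> v = 5 + 5 = 10.
Iteration 2: 10 < 47 holds -> v = 10 + 5 = 15.
Iteration 3: 15 < 47 holds -> v = 15 + 5 = 20.
Iteration 4: 20 < 47 holds -> v = 20 + 5 = 25.
Iteration 5: 25 < 47 holds -> v = 25 + 5 = 30.
Iteration 6: 30 < 47 holds -> v = 30 + 5 = 35.
Iteration 7: 35 < 47 holds -> v = 35 + 5 = 40.
Iteration 8: 40 < 47 holds -> v = 40 + 5 = 45.
Iteration 9: 45 < 47 holds -> v = 45 + 5 = 50.
Iteration 10: 50 < 47 fails; recursion stops.
SUM(v) = 5 + 10 + 15 + 20 + 25 + 30 + 35 + 40 + 45 + 50 = 275.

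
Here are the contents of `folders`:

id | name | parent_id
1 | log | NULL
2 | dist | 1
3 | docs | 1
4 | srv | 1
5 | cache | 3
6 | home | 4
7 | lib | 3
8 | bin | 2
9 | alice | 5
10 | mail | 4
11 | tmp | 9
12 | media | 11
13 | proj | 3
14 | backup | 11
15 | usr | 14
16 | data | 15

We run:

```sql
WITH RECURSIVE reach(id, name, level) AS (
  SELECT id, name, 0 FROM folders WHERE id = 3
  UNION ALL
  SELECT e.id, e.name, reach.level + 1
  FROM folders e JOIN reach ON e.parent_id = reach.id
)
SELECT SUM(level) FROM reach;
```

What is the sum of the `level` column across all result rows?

27

Base: id=3 (docs) at level 0.
Iteration 1: rows with parent_id in {3} -> cache (id 5, level 1), lib (id 7, level 1), proj (id 13, level 1).
Iteration 2: rows with parent_id in {5,7,13} -> alice (id 9, level 2).
Iteration 3: rows with parent_id in {9} -> tmp (id 11, level 3).
Iteration 4: rows with parent_id in {11} -> media (id 12, level 4), backup (id 14, level 4).
Iteration 5: rows with parent_id in {12,14} -> usr (id 15, level 5).
Iteration 6: rows with parent_id in {15} -> data (id 16, level 6).
Iteration 7: no rows with parent_id in {16}; recursion stops.
SUM(level) = 0 + 1 + 1 + 1 + 2 + 3 + 4 + 4 + 5 + 6 = 27.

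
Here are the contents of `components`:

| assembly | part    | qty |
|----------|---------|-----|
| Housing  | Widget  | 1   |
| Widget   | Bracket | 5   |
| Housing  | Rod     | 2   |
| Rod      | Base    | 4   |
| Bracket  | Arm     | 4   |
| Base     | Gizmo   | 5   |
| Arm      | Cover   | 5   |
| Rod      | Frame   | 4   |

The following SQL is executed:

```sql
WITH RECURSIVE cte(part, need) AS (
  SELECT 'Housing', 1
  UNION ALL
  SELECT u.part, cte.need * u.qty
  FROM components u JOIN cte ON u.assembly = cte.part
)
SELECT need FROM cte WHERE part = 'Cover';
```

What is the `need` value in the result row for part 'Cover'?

Base: (Housing, need=1).
Iteration 1: components of {Housing} -> Rod = 1*2 = 2, Widget = 1*1 = 1.
Iteration 2: components of {Rod,Widget} -> Base = 2*4 = 8, Bracket = 1*5 = 5, Frame = 2*4 = 8.
Iteration 3: components of {Base,Bracket,Frame} -> Arm = 5*4 = 20, Gizmo = 8*5 = 40.
Iteration 4: components of {Arm,Gizmo} -> Cover = 20*5 = 100.
Iteration 5: no further components; recursion stops.

100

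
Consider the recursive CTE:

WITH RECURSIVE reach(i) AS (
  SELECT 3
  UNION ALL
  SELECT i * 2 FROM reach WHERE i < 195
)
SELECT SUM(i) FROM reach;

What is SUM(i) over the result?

Base: i=3.
Iteration 1: 3 < 195 holds -> i = 3 * 2 = 6.
Iteration 2: 6 < 195 holds -> i = 6 * 2 = 12.
Iteration 3: 12 < 195 holds -> i = 12 * 2 = 24.
Iteration 4: 24 < 195 holds -> i = 24 * 2 = 48.
Iteration 5: 48 < 195 holds -> i = 48 * 2 = 96.
Iteration 6: 96 < 195 holds -> i = 96 * 2 = 192.
Iteration 7: 192 < 195 holds -> i = 192 * 2 = 384.
Iteration 8: 384 < 195 fails; recursion stops.
SUM(i) = 3 + 6 + 12 + 24 + 48 + 96 + 192 + 384 = 765.

765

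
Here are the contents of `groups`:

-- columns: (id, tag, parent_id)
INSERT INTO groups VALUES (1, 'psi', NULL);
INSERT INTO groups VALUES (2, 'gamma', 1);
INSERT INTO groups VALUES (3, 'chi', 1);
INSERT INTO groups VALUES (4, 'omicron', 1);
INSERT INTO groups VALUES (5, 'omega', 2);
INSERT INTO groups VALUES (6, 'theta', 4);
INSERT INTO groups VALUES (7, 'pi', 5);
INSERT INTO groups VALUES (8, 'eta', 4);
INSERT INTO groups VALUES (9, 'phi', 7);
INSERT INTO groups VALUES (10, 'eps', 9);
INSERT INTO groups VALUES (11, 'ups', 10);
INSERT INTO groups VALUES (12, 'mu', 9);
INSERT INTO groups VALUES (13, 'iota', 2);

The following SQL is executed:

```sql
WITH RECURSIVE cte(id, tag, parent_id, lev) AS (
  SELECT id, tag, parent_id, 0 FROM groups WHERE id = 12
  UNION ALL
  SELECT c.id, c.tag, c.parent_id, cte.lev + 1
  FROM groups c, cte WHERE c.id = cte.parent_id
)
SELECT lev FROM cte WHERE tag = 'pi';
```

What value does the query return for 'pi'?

Base: id=12 (mu), parent_id=9, lev 0.
Iteration 1: join on id=9 -> phi (id 9, parent_id=7, lev 1).
Iteration 2: join on id=7 -> pi (id 7, parent_id=5, lev 2).
Iteration 3: join on id=5 -> omega (id 5, parent_id=2, lev 3).
Iteration 4: join on id=2 -> gamma (id 2, parent_id=1, lev 4).
Iteration 5: join on id=1 -> psi (id 1, parent_id=NULL, lev 5).
Iteration 6: parent_id is NULL; no match; recursion stops.

2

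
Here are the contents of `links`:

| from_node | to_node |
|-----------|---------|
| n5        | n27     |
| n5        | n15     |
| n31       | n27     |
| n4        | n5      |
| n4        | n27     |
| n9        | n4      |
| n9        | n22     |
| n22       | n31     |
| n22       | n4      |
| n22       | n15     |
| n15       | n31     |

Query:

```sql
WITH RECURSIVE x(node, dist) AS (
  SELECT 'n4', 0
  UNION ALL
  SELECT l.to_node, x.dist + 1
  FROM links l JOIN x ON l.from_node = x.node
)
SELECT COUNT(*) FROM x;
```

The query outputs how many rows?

7

Base: (n4, dist=0).
Iteration 1: edges from {n4} -> (n27, dist=1), (n5, dist=1).
Iteration 2: edges from {n27,n5} -> (n15, dist=2), (n27, dist=2).
Iteration 3: edges from {n15,n27} -> (n31, dist=3).
Iteration 4: edges from {n31} -> (n27, dist=4).
Iteration 5: no outgoing edges from {n27}; recursion stops.
Total rows emitted: 7.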